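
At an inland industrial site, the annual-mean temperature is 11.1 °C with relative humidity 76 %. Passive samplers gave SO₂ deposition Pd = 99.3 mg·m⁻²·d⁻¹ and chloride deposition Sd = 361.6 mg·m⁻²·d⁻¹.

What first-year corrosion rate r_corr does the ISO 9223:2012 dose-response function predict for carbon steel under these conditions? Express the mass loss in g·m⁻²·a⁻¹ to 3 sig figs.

r_corr = 1.25e+03 g·m⁻²·a⁻¹

carbon steel: temperature factor f = -0.054·(1.1) = -0.0594
  Pd branch = 1.77·Pd^0.52·e^(0.02·RH+f) = 83.31 μm/a
  Sd branch = 0.102·Sd^0.62·e^(0.033·RH+0.04·T) = 75.29 μm/a
  sum: 83.31 + 75.29 → r_corr = 158.6 μm/a
Convert to mass loss: 158.6 μm/a × 7.85 g/cm³ = 1245 g·m⁻²·a⁻¹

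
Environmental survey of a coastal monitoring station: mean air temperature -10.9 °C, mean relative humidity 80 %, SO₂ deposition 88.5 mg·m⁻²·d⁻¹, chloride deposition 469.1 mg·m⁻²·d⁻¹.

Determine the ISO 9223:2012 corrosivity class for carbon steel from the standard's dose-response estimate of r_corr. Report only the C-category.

carbon steel: f(T) = +0.150·(T−10) [T≤10 °C] = -3.1350
  sulphur-dioxide contribution → 3.924 μm/a
  chloride contribution → 41.88 μm/a
  ⇒ r_corr(carbon steel) = 45.8 μm/a
ISO 9223 Table 2 (carbon steel): 25 < 45.8 ≤ 50 μm/a ⇒ C3

C3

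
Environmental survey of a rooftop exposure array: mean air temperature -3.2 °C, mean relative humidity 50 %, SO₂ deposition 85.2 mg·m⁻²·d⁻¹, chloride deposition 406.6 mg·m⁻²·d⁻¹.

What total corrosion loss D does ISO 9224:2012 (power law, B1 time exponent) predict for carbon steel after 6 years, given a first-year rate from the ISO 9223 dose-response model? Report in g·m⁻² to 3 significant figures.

carbon steel: temperature factor f = +0.150·(-13.2) = -1.9800
  SO₂ term: 1.77·85.2^0.52·exp(0.02·50-1.9800) = 6.702
  Cl⁻ term: 0.102·406.6^0.62·exp(0.033·50+0.04·-3.2) = 19.38
  sum: 6.702 + 19.38 → r_corr = 26.08 μm/a
ISO 9224: D(t) = r_corr · t^b with b = 0.523 (carbon steel, B1)
  D(6) = 26.08 × 6^0.523 = 26.08 × 2.553 = 66.57 μm
  Mass loss = 66.57 μm × 7.85 g/cm³ = 522.5 g·m⁻²

D(6) = 523 g·m⁻²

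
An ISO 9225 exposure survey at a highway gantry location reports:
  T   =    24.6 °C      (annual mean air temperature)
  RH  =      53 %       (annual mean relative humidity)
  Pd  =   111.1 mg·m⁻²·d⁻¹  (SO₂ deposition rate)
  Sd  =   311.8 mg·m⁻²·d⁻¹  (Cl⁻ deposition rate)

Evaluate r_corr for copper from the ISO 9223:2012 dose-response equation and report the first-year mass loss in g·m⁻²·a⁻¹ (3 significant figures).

r_corr = 10.9 g·m⁻²·a⁻¹

copper: T>10 °C ⇒ hinge -0.080·(24.6−10) = -1.1680
  sulphur-dioxide contribution → 0.1279 μm/a
  chloride contribution → 1.087 μm/a
  total first-year rate 1.215 μm/a
Convert to mass loss: 1.215 μm/a × 8.96 g/cm³ = 10.89 g·m⁻²·a⁻¹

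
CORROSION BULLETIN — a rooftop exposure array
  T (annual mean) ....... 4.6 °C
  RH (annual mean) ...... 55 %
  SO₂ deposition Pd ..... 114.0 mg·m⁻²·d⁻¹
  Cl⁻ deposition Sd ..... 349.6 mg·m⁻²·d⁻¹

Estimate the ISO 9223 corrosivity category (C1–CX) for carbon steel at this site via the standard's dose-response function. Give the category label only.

carbon steel: f(T) = +0.150·(T−10) [T≤10 °C] = -0.8100
  Pd branch = 1.77·Pd^0.52·e^(0.02·RH+f) = 27.77 μm/a
  Cl⁻ term: 0.102·349.6^0.62·exp(0.033·55+0.04·4.6) = 28.43
  r_corr = 27.77 + 28.43 = 56.2 μm/a
ISO 9223 Table 2 (carbon steel): 50 < 56.2 ≤ 80 μm/a ⇒ C4

C4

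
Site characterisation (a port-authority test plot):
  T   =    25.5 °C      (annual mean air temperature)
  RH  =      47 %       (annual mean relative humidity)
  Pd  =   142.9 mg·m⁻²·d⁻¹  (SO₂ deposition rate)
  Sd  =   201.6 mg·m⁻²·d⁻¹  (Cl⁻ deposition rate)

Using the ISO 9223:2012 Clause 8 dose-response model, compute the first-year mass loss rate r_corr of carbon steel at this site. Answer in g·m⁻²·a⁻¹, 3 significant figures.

r_corr = 484 g·m⁻²·a⁻¹

carbon steel: f(T) = -0.054·(T−10) [T>10 °C] = -0.8370
  SO₂ term: 1.77·142.9^0.52·exp(0.02·47-0.8370) = 25.9
  Cl⁻ term: 0.102·201.6^0.62·exp(0.033·47+0.04·25.5) = 35.81
  r_corr = 25.9 + 35.81 = 61.71 μm/a
Convert to mass loss: 61.71 μm/a × 7.85 g/cm³ = 484.4 g·m⁻²·a⁻¹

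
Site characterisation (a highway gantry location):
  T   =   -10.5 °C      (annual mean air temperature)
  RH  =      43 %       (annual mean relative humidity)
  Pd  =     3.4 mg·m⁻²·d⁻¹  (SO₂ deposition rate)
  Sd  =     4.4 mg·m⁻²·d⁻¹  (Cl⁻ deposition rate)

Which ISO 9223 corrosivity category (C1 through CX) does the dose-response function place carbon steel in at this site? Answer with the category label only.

C1

carbon steel: T≤10 °C ⇒ hinge +0.150·(-10.5−10) = -3.0750
  SO₂ term: 1.77·3.4^0.52·exp(0.02·43-3.0750) = 0.3651
  Sd branch = 0.102·Sd^0.62·e^(0.033·RH+0.04·T) = 0.6941 μm/a
  r_corr = 0.3651 + 0.6941 = 1.059 μm/a
ISO 9223 Table 2 (carbon steel): 0 < 1.06 ≤ 1.3 μm/a ⇒ C1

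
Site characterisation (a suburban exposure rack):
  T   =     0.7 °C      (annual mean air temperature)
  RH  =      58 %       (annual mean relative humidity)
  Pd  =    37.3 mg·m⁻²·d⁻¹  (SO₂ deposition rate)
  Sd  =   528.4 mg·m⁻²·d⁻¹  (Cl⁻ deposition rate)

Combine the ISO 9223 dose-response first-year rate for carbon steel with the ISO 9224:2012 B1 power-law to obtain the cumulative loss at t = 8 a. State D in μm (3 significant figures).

D(8) = 130 μm

carbon steel: temperature factor f = +0.150·(-9.3) = -1.3950
  SO₂ term: 1.77·37.3^0.52·exp(0.02·58-1.3950) = 9.188
  Sd branch = 0.102·Sd^0.62·e^(0.033·RH+0.04·T) = 34.69 μm/a
  r_corr = 9.188 + 34.69 = 43.88 μm/a
Long-term exponent b (ISO 9224 Table 2, B1) = 0.523
  D(8) = 43.88 × 8^0.523 = 43.88 × 2.967 = 130.2 μm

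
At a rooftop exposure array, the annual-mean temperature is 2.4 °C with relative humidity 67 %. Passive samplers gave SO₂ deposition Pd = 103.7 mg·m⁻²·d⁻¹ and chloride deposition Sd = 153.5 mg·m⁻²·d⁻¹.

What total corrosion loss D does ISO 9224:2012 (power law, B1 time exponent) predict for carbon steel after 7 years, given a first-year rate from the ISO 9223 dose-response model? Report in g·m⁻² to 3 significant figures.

D(7) = 1.03e+03 g·m⁻²

carbon steel: temperature factor f = +0.150·(-7.6) = -1.1400
  sulphur-dioxide contribution → 24.16 μm/a
  chloride contribution → 23.22 μm/a
  ⇒ r_corr(carbon steel) = 47.38 μm/a
Long-term exponent b (ISO 9224 Table 2, B1) = 0.523
  D(7) = 47.38 × 7^0.523 = 47.38 × 2.767 = 131.1 μm
  Mass loss = 131.1 μm × 7.85 g/cm³ = 1029 g·m⁻²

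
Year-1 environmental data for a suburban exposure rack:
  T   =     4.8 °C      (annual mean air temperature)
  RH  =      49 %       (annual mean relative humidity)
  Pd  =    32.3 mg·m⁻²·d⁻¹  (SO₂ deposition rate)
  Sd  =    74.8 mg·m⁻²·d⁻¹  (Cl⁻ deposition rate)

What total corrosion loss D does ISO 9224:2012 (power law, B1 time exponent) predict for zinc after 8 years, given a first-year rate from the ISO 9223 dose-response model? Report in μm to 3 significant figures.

zinc: f(T) = +0.038·(T−10) [T≤10 °C] = -0.1976
  Pd branch = 0.0129·Pd^0.44·e^(0.046·RH+f) = 0.4653 μm/a
  Sd branch = 0.0175·Sd^0.57·e^(0.008·RH+0.085·T) = 0.4556 μm/a
  sum: 0.4653 + 0.4556 → r_corr = 0.9209 μm/a
Long-term exponent b (ISO 9224 Table 2, B1) = 0.813
  D(8) = 0.9209 × 8^0.813 = 0.9209 × 5.423 = 4.994 μm

D(8) = 4.99 μm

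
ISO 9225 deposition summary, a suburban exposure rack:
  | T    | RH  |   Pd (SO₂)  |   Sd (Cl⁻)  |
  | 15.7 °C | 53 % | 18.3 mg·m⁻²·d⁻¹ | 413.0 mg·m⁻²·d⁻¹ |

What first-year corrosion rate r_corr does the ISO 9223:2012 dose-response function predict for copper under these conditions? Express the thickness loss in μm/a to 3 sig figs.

r_corr = 0.921 μm/a

copper: T>10 °C ⇒ hinge -0.080·(15.7−10) = -0.4560
  sulphur-dioxide contribution → 0.1631 μm/a
  chloride contribution → 0.7582 μm/a
  total first-year rate 0.9213 μm/a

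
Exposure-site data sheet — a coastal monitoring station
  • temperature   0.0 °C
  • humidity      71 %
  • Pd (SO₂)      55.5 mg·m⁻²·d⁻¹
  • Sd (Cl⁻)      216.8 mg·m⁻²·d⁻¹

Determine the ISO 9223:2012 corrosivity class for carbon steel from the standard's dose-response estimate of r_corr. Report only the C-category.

carbon steel: temperature factor f = +0.150·(-10.0) = -1.5000
  sulphur-dioxide contribution → 13.19 μm/a
  chloride contribution → 29.82 μm/a
  total first-year rate 43.01 μm/a
43 μm/a falls in (25, 50] for carbon steel → category C3

C3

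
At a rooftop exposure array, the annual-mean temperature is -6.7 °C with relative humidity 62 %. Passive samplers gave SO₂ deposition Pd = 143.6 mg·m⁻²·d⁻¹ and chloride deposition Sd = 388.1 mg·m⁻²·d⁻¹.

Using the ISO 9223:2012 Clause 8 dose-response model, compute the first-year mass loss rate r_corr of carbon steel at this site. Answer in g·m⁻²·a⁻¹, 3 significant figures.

carbon steel: temperature factor f = +0.150·(-16.7) = -2.5050
  SO₂ term: 1.77·143.6^0.52·exp(0.02·62-2.5050) = 6.612
  Sd branch = 0.102·Sd^0.62·e^(0.033·RH+0.04·T) = 24.32 μm/a
  r_corr = 6.612 + 24.32 = 30.93 μm/a
Convert to mass loss: 30.93 μm/a × 7.85 g/cm³ = 242.8 g·m⁻²·a⁻¹

r_corr = 243 g·m⁻²·a⁻¹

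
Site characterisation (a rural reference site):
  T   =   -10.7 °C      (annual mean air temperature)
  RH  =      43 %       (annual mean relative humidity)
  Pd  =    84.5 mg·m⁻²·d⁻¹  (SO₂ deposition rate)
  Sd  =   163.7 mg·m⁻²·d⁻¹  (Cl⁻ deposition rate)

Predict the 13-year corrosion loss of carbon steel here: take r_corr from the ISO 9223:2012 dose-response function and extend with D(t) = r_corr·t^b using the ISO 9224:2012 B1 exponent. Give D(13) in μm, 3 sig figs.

carbon steel: f(T) = +0.150·(T−10) [T≤10 °C] = -3.1050
  Pd branch = 1.77·Pd^0.52·e^(0.02·RH+f) = 1.883 μm/a
  Sd branch = 0.102·Sd^0.62·e^(0.033·RH+0.04·T) = 6.482 μm/a
  sum: 1.883 + 6.482 → r_corr = 8.365 μm/a
Long-term exponent b (ISO 9224 Table 2, B1) = 0.523
  D(13) = 8.365 × 13^0.523 = 8.365 × 3.825 = 31.99 μm

D(13) = 32.0 μm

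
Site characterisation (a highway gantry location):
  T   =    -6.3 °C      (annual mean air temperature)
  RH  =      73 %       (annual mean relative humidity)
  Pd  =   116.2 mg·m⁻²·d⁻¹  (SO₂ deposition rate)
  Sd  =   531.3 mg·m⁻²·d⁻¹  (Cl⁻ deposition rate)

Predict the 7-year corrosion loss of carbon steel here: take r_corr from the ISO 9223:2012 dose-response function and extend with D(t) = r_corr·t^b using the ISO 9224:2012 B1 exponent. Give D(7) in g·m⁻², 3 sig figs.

carbon steel: temperature factor f = +0.150·(-16.3) = -2.4450
  sulphur-dioxide contribution → 7.836 μm/a
  chloride contribution → 43.16 μm/a
  total first-year rate 51 μm/a
Long-term exponent b (ISO 9224 Table 2, B1) = 0.523
  D(7) = 51 × 7^0.523 = 51 × 2.767 = 141.1 μm
  Mass loss = 141.1 μm × 7.85 g/cm³ = 1108 g·m⁻²

D(7) = 1.11e+03 g·m⁻²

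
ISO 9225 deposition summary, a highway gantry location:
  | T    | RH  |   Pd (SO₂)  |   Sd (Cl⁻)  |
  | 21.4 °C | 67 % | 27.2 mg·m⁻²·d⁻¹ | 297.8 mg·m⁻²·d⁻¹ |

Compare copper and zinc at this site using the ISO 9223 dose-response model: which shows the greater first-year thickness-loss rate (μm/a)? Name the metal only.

zinc

copper: temperature factor f = -0.080·(11.4) = -0.9120
  SO₂ term: 0.0053·27.2^0.26·exp(0.059·67-0.9120) = 0.2618
  Cl⁻ term: 0.01025·297.8^0.27·exp(0.036·67+0.049·21.4) = 1.519
  r_corr = 0.2618 + 1.519 = 1.781 μm/a
zinc: temperature factor f = -0.071·(11.4) = -0.8094
  Pd branch = 0.0129·Pd^0.44·e^(0.046·RH+f) = 0.5355 μm/a
  Sd branch = 0.0175·Sd^0.57·e^(0.008·RH+0.085·T) = 4.742 μm/a
  sum: 0.5355 + 4.742 → r_corr = 5.277 μm/a
Ordering by μm/a: zinc (5.28) > copper (1.78)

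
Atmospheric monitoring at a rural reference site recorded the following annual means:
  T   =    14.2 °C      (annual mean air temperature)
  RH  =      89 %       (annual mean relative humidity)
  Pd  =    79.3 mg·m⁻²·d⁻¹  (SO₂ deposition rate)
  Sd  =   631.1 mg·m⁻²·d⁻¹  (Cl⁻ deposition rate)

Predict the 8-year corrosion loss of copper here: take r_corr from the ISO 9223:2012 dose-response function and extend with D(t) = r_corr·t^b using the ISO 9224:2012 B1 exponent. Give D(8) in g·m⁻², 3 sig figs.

copper: T>10 °C ⇒ hinge -0.080·(14.2−10) = -0.3360
  SO₂ term: 0.0053·79.3^0.26·exp(0.059·89-0.3360) = 2.252
  Sd branch = 0.01025·Sd^0.27·e^(0.036·RH+0.049·T) = 2.887 μm/a
  r_corr = 2.252 + 2.887 = 5.139 μm/a
Power-law: D(8) = r_corr · 8^0.667
  D(8) = 5.139 × 8^0.667 = 5.139 × 4.003 = 20.57 μm
  Mass loss = 20.57 μm × 8.96 g/cm³ = 184.3 g·m⁻²

D(8) = 184 g·m⁻²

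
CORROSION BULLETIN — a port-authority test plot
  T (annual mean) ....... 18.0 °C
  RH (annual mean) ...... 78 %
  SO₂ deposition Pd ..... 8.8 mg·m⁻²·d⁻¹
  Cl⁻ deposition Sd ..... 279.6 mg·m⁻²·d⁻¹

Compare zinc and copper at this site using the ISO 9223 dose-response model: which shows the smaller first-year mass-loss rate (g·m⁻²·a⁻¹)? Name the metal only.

zinc: temperature factor f = -0.071·(8.0) = -0.5680
  Pd branch = 0.0129·Pd^0.44·e^(0.046·RH+f) = 0.6882 μm/a
  Cl⁻ term: 0.0175·279.6^0.57·exp(0.008·78+0.085·18.0) = 3.741
  sum: 0.6882 + 3.741 → r_corr = 4.43 μm/a
  mass loss = 4.43 μm/a × 7.14 g/cm³ = 31.63 g·m⁻²·a⁻¹
copper: T>10 °C ⇒ hinge -0.080·(18.0−10) = -0.6400
  Pd branch = 0.0053·Pd^0.26·e^(0.059·RH+f) = 0.4904 μm/a
  Sd branch = 0.01025·Sd^0.27·e^(0.036·RH+0.049·T) = 1.879 μm/a
  r_corr = 0.4904 + 1.879 = 2.369 μm/a
  mass loss = 2.369 μm/a × 8.96 g/cm³ = 21.23 g·m⁻²·a⁻¹
Ordering by g·m⁻²·a⁻¹: zinc (31.6) > copper (21.2)

copper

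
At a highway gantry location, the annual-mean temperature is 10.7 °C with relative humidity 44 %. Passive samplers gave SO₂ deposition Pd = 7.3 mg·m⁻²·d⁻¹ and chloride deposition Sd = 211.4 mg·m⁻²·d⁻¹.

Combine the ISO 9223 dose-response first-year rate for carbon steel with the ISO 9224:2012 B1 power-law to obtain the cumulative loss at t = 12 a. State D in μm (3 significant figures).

carbon steel: T>10 °C ⇒ hinge -0.054·(10.7−10) = -0.0378
  Pd branch = 1.77·Pd^0.52·e^(0.02·RH+f) = 11.55 μm/a
  Cl⁻ term: 0.102·211.4^0.62·exp(0.033·44+0.04·10.7) = 18.48
  r_corr = 11.55 + 18.48 = 30.03 μm/a
Power-law: D(12) = r_corr · 12^0.523
  D(12) = 30.03 × 12^0.523 = 30.03 × 3.668 = 110.1 μm

D(12) = 110 μm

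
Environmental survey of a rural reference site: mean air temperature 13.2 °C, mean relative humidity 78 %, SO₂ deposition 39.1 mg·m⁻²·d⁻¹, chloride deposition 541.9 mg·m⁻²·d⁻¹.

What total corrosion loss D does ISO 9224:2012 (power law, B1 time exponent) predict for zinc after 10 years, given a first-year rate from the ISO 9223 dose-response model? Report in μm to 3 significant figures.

zinc: T>10 °C ⇒ hinge -0.071·(13.2−10) = -0.2272
  Pd branch = 0.0129·Pd^0.44·e^(0.046·RH+f) = 1.865 μm/a
  Cl⁻ term: 0.0175·541.9^0.57·exp(0.008·78+0.085·13.2) = 3.628
  sum: 1.865 + 3.628 → r_corr = 5.493 μm/a
Long-term exponent b (ISO 9224 Table 2, B1) = 0.813
  D(10) = 5.493 × 10^0.813 = 5.493 × 6.501 = 35.71 μm

D(10) = 35.7 μm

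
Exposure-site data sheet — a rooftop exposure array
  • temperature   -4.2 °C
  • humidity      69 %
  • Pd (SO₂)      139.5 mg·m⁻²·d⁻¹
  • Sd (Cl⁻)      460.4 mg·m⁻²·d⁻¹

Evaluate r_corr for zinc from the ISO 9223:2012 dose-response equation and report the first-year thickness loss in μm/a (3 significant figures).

r_corr = 2.28 μm/a

zinc: T≤10 °C ⇒ hinge +0.038·(-4.2−10) = -0.5396
  Pd branch = 0.0129·Pd^0.44·e^(0.046·RH+f) = 1.579 μm/a
  Sd branch = 0.0175·Sd^0.57·e^(0.008·RH+0.085·T) = 0.701 μm/a
  sum: 1.579 + 0.701 → r_corr = 2.28 μm/a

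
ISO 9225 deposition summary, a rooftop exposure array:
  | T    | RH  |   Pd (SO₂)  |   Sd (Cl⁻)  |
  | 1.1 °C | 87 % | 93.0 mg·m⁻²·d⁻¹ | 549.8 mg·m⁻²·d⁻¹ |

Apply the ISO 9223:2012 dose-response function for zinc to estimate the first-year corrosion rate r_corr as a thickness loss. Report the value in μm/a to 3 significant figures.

zinc: temperature factor f = +0.038·(-8.9) = -0.3382
  sulphur-dioxide contribution → 3.697 μm/a
  chloride contribution → 1.405 μm/a
  ⇒ r_corr(zinc) = 5.103 μm/a

r_corr = 5.10 μm/a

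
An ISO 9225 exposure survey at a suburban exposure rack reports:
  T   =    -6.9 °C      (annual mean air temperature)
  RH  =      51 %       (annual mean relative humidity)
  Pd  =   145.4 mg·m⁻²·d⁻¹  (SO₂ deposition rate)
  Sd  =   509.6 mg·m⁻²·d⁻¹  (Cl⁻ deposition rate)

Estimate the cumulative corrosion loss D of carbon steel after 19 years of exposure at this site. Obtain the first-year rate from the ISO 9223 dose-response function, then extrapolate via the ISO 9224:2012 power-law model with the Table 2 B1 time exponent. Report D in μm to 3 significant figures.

D(19) = 117 μm

carbon steel: temperature factor f = +0.150·(-16.9) = -2.5350
  Pd branch = 1.77·Pd^0.52·e^(0.02·RH+f) = 5.183 μm/a
  Cl⁻ term: 0.102·509.6^0.62·exp(0.033·51+0.04·-6.9) = 19.87
  sum: 5.183 + 19.87 → r_corr = 25.05 μm/a
Long-term exponent b (ISO 9224 Table 2, B1) = 0.523
  D(19) = 25.05 × 19^0.523 = 25.05 × 4.664 = 116.8 μm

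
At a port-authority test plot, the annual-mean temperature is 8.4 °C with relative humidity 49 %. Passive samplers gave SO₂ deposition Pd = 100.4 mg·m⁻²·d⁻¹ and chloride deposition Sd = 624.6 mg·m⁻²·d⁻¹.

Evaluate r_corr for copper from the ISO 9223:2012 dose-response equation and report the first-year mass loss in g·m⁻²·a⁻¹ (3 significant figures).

r_corr = 6.92 g·m⁻²·a⁻¹

copper: f(T) = +0.126·(T−10) [T≤10 °C] = -0.2016
  SO₂ term: 0.0053·100.4^0.26·exp(0.059·49-0.2016) = 0.2587
  Sd branch = 0.01025·Sd^0.27·e^(0.036·RH+0.049·T) = 0.5133 μm/a
  r_corr = 0.2587 + 0.5133 = 0.772 μm/a
Convert to mass loss: 0.772 μm/a × 8.96 g/cm³ = 6.917 g·m⁻²·a⁻¹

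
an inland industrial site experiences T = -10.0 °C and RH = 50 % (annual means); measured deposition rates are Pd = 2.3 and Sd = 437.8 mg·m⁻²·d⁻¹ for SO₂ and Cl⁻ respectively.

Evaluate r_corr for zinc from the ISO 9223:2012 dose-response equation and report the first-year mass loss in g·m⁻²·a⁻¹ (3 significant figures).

zinc: f(T) = +0.038·(T−10) [T≤10 °C] = -0.7600
  sulphur-dioxide contribution → 0.08681 μm/a
  chloride contribution → 0.3574 μm/a
  ⇒ r_corr(zinc) = 0.4442 μm/a
Convert to mass loss: 0.4442 μm/a × 7.14 g/cm³ = 3.172 g·m⁻²·a⁻¹

r_corr = 3.17 g·m⁻²·a⁻¹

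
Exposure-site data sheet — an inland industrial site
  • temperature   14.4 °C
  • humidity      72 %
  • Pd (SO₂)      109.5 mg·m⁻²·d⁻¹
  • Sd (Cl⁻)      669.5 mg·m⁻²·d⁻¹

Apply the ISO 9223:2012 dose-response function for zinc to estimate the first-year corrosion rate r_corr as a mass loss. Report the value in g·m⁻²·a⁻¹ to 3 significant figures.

r_corr = 45.4 g·m⁻²·a⁻¹

zinc: f(T) = -0.071·(T−10) [T>10 °C] = -0.3124
  sulphur-dioxide contribution → 2.045 μm/a
  chloride contribution → 4.32 μm/a
  ⇒ r_corr(zinc) = 6.364 μm/a
Convert to mass loss: 6.364 μm/a × 7.14 g/cm³ = 45.44 g·m⁻²·a⁻¹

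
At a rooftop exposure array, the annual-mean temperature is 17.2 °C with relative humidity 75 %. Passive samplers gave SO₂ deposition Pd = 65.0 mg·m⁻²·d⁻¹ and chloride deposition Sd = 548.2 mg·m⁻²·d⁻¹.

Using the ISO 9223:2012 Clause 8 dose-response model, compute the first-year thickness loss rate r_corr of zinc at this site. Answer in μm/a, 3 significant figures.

r_corr = 6.54 μm/a

zinc: f(T) = -0.071·(T−10) [T>10 °C] = -0.5112
  SO₂ term: 0.0129·65.0^0.44·exp(0.046·75-0.5112) = 1.53
  Cl⁻ term: 0.0175·548.2^0.57·exp(0.008·75+0.085·17.2) = 5.009
  r_corr = 1.53 + 5.009 = 6.539 μm/a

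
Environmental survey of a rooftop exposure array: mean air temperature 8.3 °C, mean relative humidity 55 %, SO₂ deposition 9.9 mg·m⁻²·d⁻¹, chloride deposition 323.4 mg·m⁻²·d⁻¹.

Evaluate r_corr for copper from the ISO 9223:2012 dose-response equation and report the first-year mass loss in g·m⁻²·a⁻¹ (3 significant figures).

copper: f(T) = +0.126·(T−10) [T≤10 °C] = -0.2142
  Pd branch = 0.0053·Pd^0.26·e^(0.059·RH+f) = 0.1993 μm/a
  Cl⁻ term: 0.01025·323.4^0.27·exp(0.036·55+0.049·8.3) = 0.5307
  r_corr = 0.1993 + 0.5307 = 0.73 μm/a
Convert to mass loss: 0.73 μm/a × 8.96 g/cm³ = 6.541 g·m⁻²·a⁻¹

r_corr = 6.54 g·m⁻²·a⁻¹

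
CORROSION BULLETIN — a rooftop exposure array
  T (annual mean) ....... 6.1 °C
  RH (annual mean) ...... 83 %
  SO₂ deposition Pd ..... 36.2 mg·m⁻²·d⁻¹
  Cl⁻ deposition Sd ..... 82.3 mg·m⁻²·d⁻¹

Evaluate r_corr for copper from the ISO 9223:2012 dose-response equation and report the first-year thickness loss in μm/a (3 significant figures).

r_corr = 2.01 μm/a

copper: T≤10 °C ⇒ hinge +0.126·(6.1−10) = -0.4914
  Pd branch = 0.0053·Pd^0.26·e^(0.059·RH+f) = 1.104 μm/a
  Cl⁻ term: 0.01025·82.3^0.27·exp(0.036·83+0.049·6.1) = 0.9023
  r_corr = 1.104 + 0.9023 = 2.006 μm/a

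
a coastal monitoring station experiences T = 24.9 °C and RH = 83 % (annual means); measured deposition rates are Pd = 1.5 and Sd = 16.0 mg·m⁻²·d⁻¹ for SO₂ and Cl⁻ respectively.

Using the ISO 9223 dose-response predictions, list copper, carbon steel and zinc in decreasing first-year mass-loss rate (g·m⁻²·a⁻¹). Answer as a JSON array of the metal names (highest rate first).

copper: T>10 °C ⇒ hinge -0.080·(24.9−10) = -1.1920
  sulphur-dioxide contribution → 0.2394 μm/a
  chloride contribution → 1.457 μm/a
  total first-year rate 1.696 μm/a
  mass loss = 1.696 μm/a × 8.96 g/cm³ = 15.2 g·m⁻²·a⁻¹
carbon steel: T>10 °C ⇒ hinge -0.054·(24.9−10) = -0.8046
  sulphur-dioxide contribution → 5.141 μm/a
  chloride contribution → 23.84 μm/a
  ⇒ r_corr(carbon steel) = 28.98 μm/a
  mass loss = 28.98 μm/a × 7.85 g/cm³ = 227.5 g·m⁻²·a⁻¹
zinc: f(T) = -0.071·(T−10) [T>10 °C] = -1.0579
  sulphur-dioxide contribution → 0.2436 μm/a
  chloride contribution → 1.371 μm/a
  ⇒ r_corr(zinc) = 1.614 μm/a
  mass loss = 1.614 μm/a × 7.14 g/cm³ = 11.53 g·m⁻²·a⁻¹
Ordering by g·m⁻²·a⁻¹: carbon steel (227) > copper (15.2) > zinc (11.5)

["carbon steel", "copper", "zinc"]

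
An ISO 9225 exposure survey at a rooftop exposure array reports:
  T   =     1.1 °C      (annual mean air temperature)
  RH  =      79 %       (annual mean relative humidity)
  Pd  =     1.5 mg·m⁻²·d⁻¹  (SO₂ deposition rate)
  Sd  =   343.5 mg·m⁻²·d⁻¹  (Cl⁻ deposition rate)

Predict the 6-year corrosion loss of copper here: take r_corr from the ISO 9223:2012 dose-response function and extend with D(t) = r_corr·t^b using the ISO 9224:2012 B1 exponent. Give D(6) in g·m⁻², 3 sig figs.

copper: temperature factor f = +0.126·(-8.9) = -1.1214
  Pd branch = 0.0053·Pd^0.26·e^(0.059·RH+f) = 0.2029 μm/a
  Sd branch = 0.01025·Sd^0.27·e^(0.036·RH+0.049·T) = 0.8994 μm/a
  r_corr = 0.2029 + 0.8994 = 1.102 μm/a
Long-term exponent b (ISO 9224 Table 2, B1) = 0.667
  D(6) = 1.102 × 6^0.667 = 1.102 × 3.304 = 3.642 μm
  Mass loss = 3.642 μm × 8.96 g/cm³ = 32.63 g·m⁻²

D(6) = 32.6 g·m⁻²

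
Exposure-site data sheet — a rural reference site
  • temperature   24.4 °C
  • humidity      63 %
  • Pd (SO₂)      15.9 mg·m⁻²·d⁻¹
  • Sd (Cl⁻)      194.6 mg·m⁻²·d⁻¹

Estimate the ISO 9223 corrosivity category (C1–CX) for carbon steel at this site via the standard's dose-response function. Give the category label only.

carbon steel: temperature factor f = -0.054·(14.4) = -0.7776
  Pd branch = 1.77·Pd^0.52·e^(0.02·RH+f) = 12.08 μm/a
  Sd branch = 0.102·Sd^0.62·e^(0.033·RH+0.04·T) = 56.84 μm/a
  sum: 12.08 + 56.84 → r_corr = 68.92 μm/a
68.9 μm/a falls in (50, 80] for carbon steel → category C4

C4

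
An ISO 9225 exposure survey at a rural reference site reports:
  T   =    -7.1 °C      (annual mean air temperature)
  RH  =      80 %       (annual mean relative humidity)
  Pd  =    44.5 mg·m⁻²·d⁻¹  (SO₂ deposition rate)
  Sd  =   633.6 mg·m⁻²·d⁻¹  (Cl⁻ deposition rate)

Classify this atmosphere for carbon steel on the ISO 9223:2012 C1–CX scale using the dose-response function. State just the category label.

C4

carbon steel: f(T) = +0.150·(T−10) [T≤10 °C] = -2.5650
  sulphur-dioxide contribution → 4.853 μm/a
  chloride contribution → 58.74 μm/a
  total first-year rate 63.59 μm/a
Category bounds: 50…80 μm/a bracket r_corr ⇒ C4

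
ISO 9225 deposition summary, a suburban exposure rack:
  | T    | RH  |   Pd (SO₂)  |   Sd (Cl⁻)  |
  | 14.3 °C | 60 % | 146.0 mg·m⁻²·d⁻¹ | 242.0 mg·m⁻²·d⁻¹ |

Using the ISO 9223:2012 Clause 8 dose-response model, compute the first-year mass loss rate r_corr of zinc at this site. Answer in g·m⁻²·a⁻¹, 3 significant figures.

r_corr = 25.2 g·m⁻²·a⁻¹

zinc: f(T) = -0.071·(T−10) [T>10 °C] = -0.3053
  Pd branch = 0.0129·Pd^0.44·e^(0.046·RH+f) = 1.346 μm/a
  Sd branch = 0.0175·Sd^0.57·e^(0.008·RH+0.085·T) = 2.179 μm/a
  r_corr = 1.346 + 2.179 = 3.524 μm/a
Convert to mass loss: 3.524 μm/a × 7.14 g/cm³ = 25.16 g·m⁻²·a⁻¹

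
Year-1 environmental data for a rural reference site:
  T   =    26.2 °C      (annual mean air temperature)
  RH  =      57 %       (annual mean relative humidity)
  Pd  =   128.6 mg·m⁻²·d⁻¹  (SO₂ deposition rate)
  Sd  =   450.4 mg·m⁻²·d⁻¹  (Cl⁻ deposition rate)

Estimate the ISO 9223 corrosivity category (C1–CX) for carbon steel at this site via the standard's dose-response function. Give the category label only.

carbon steel: f(T) = -0.054·(T−10) [T>10 °C] = -0.8748
  sulphur-dioxide contribution → 28.84 μm/a
  chloride contribution → 84.31 μm/a
  ⇒ r_corr(carbon steel) = 113.1 μm/a
ISO 9223 Table 2 (carbon steel): 80 < 113 ≤ 200 μm/a ⇒ C5

C5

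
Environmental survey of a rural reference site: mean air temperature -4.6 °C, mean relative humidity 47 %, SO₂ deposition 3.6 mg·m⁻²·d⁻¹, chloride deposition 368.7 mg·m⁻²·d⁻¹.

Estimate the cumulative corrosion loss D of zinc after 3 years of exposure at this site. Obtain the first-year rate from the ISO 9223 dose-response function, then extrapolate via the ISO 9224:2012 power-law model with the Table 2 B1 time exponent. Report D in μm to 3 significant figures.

D(3) = 1.50 μm

zinc: T≤10 °C ⇒ hinge +0.038·(-4.6−10) = -0.5548
  SO₂ term: 0.0129·3.6^0.44·exp(0.046·47-0.5548) = 0.1131
  Cl⁻ term: 0.0175·368.7^0.57·exp(0.008·47+0.085·-4.6) = 0.5006
  r_corr = 0.1131 + 0.5006 = 0.6137 μm/a
Power-law: D(3) = r_corr · 3^0.813
  D(3) = 0.6137 × 3^0.813 = 0.6137 × 2.443 = 1.499 μm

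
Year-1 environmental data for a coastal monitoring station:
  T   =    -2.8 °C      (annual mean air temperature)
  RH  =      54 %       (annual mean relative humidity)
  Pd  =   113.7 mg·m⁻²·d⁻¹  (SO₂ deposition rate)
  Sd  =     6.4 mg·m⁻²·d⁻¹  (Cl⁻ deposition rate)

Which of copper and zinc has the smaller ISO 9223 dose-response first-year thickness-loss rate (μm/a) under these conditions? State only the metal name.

copper

copper: T≤10 °C ⇒ hinge +0.126·(-2.8−10) = -1.6128
  sulphur-dioxide contribution → 0.0875 μm/a
  chloride contribution → 0.1031 μm/a
  total first-year rate 0.1906 μm/a
zinc: temperature factor f = +0.038·(-12.8) = -0.4864
  sulphur-dioxide contribution → 0.7633 μm/a
  chloride contribution → 0.06121 μm/a
  total first-year rate 0.8245 μm/a
Ordering by μm/a: zinc (0.824) > copper (0.191)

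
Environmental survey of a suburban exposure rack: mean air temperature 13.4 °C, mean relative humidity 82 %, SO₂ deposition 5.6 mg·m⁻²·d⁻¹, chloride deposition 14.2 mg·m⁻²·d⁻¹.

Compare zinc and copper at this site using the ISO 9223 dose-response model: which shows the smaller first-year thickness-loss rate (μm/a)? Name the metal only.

zinc

zinc: temperature factor f = -0.071·(3.4) = -0.2414
  sulphur-dioxide contribution → 0.94 μm/a
  chloride contribution → 0.478 μm/a
  ⇒ r_corr(zinc) = 1.418 μm/a
copper: f(T) = -0.080·(T−10) [T>10 °C] = -0.2720
  sulphur-dioxide contribution → 0.7976 μm/a
  chloride contribution → 0.7745 μm/a
  ⇒ r_corr(copper) = 1.572 μm/a
Ordering by μm/a: copper (1.57) > zinc (1.42)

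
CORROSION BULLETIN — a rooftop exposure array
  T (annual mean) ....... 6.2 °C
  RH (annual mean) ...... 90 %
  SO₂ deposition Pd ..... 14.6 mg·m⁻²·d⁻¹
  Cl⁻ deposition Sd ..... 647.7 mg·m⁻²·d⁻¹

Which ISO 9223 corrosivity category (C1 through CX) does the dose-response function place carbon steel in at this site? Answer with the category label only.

carbon steel: T≤10 °C ⇒ hinge +0.150·(6.2−10) = -0.5700
  sulphur-dioxide contribution → 24.41 μm/a
  chloride contribution → 141 μm/a
  total first-year rate 165.4 μm/a
Category bounds: 80…200 μm/a bracket r_corr ⇒ C5

C5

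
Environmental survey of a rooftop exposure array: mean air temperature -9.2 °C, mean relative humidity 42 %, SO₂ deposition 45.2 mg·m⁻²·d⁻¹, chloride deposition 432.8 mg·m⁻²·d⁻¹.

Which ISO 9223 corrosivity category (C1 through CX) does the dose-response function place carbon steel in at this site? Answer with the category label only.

carbon steel: T≤10 °C ⇒ hinge +0.150·(-9.2−10) = -2.8800
  SO₂ term: 1.77·45.2^0.52·exp(0.02·42-2.8800) = 1.67
  Cl⁻ term: 0.102·432.8^0.62·exp(0.033·42+0.04·-9.2) = 12.17
  sum: 1.67 + 12.17 → r_corr = 13.84 μm/a
Category bounds: 1.3…25 μm/a bracket r_corr ⇒ C2

C2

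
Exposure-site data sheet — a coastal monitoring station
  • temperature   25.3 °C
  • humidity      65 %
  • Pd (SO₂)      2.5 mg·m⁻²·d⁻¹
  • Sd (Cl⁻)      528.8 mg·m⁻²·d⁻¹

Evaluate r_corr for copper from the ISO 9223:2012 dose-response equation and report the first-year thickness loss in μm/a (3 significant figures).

r_corr = 2.09 μm/a

copper: T>10 °C ⇒ hinge -0.080·(25.3−10) = -1.2240
  sulphur-dioxide contribution → 0.09156 μm/a
  chloride contribution → 1.998 μm/a
  ⇒ r_corr(copper) = 2.09 μm/a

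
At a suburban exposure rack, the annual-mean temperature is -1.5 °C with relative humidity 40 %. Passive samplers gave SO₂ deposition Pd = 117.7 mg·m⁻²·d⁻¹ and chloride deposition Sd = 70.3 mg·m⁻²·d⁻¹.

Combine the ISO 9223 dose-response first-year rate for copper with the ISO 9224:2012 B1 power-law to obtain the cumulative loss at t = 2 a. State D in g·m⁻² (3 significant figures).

D(2) = 2.45 g·m⁻²

copper: temperature factor f = +0.126·(-11.5) = -1.4490
  SO₂ term: 0.0053·117.7^0.26·exp(0.059·40-1.4490) = 0.04553
  Sd branch = 0.01025·Sd^0.27·e^(0.036·RH+0.049·T) = 0.1267 μm/a
  sum: 0.04553 + 0.1267 → r_corr = 0.1723 μm/a
ISO 9224: D(t) = r_corr · t^b with b = 0.667 (copper, B1)
  D(2) = 0.1723 × 2^0.667 = 0.1723 × 1.588 = 0.2735 μm
  Mass loss = 0.2735 μm × 8.96 g/cm³ = 2.451 g·m⁻²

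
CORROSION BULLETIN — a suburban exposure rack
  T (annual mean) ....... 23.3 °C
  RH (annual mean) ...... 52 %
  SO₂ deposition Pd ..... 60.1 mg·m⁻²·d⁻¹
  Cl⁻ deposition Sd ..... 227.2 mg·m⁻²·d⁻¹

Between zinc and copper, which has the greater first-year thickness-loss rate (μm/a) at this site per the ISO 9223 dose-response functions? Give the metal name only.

zinc

zinc: T>10 °C ⇒ hinge -0.071·(23.3−10) = -0.9443
  sulphur-dioxide contribution → 0.3327 μm/a
  chloride contribution → 4.236 μm/a
  ⇒ r_corr(zinc) = 4.569 μm/a
copper: T>10 °C ⇒ hinge -0.080·(23.3−10) = -1.0640
  sulphur-dioxide contribution → 0.1141 μm/a
  chloride contribution → 0.9032 μm/a
  total first-year rate 1.017 μm/a
Ordering by μm/a: zinc (4.57) > copper (1.02)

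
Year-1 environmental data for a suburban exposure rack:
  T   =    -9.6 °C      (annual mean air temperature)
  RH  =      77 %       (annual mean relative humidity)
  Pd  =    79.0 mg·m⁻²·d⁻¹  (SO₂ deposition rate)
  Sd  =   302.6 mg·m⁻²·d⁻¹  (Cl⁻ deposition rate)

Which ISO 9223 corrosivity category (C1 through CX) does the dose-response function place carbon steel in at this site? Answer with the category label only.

C3

carbon steel: T≤10 °C ⇒ hinge +0.150·(-9.6−10) = -2.9400
  Pd branch = 1.77·Pd^0.52·e^(0.02·RH+f) = 4.234 μm/a
  Cl⁻ term: 0.102·302.6^0.62·exp(0.033·77+0.04·-9.6) = 30.44
  sum: 4.234 + 30.44 → r_corr = 34.68 μm/a
Category bounds: 25…50 μm/a bracket r_corr ⇒ C3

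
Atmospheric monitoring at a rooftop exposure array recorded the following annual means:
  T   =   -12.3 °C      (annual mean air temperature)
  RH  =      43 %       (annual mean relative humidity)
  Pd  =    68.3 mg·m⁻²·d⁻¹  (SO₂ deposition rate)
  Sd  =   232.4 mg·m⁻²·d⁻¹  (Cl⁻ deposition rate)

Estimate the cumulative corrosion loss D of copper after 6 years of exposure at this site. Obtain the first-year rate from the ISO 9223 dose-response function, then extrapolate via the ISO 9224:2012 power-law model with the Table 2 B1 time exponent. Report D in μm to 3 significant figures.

copper: T≤10 °C ⇒ hinge +0.126·(-12.3−10) = -2.8098
  sulphur-dioxide contribution → 0.0121 μm/a
  chloride contribution → 0.1149 μm/a
  ⇒ r_corr(copper) = 0.127 μm/a
Long-term exponent b (ISO 9224 Table 2, B1) = 0.667
  D(6) = 0.127 × 6^0.667 = 0.127 × 3.304 = 0.4194 μm

D(6) = 0.419 μm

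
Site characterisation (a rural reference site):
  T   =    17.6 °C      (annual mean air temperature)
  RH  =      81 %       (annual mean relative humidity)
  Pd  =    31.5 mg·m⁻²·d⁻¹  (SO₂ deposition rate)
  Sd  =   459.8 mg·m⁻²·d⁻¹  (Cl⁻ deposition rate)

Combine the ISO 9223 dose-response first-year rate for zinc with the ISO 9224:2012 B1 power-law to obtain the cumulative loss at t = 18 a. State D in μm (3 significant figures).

D(18) = 66.5 μm

zinc: T>10 °C ⇒ hinge -0.071·(17.6−10) = -0.5396
  SO₂ term: 0.0129·31.5^0.44·exp(0.046·81-0.5396) = 1.425
  Sd branch = 0.0175·Sd^0.57·e^(0.008·RH+0.085·T) = 4.918 μm/a
  sum: 1.425 + 4.918 → r_corr = 6.343 μm/a
ISO 9224: D(t) = r_corr · t^b with b = 0.813 (zinc, B1)
  D(18) = 6.343 × 18^0.813 = 6.343 × 10.48 = 66.5 μm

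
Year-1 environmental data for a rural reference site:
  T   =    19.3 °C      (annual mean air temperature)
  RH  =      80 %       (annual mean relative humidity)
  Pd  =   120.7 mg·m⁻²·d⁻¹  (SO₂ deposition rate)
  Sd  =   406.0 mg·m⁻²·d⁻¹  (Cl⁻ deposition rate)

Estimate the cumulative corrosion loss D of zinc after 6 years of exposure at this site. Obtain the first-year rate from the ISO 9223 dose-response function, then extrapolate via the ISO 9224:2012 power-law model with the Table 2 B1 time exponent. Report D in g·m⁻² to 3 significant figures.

D(6) = 228 g·m⁻²

zinc: T>10 °C ⇒ hinge -0.071·(19.3−10) = -0.6603
  sulphur-dioxide contribution → 2.178 μm/a
  chloride contribution → 5.252 μm/a
  ⇒ r_corr(zinc) = 7.429 μm/a
Power-law: D(6) = r_corr · 6^0.813
  D(6) = 7.429 × 6^0.813 = 7.429 × 4.292 = 31.89 μm
  Mass loss = 31.89 μm × 7.14 g/cm³ = 227.7 g·m⁻²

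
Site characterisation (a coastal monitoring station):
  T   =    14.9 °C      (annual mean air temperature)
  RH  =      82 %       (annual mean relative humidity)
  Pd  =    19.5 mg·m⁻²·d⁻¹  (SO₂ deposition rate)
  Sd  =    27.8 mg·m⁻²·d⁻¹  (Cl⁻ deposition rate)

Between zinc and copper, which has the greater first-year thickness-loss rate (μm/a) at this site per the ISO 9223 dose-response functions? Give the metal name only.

zinc: f(T) = -0.071·(T−10) [T>10 °C] = -0.3479
  SO₂ term: 0.0129·19.5^0.44·exp(0.046·82-0.3479) = 1.463
  Cl⁻ term: 0.0175·27.8^0.57·exp(0.008·82+0.085·14.9) = 0.7963
  sum: 1.463 + 0.7963 → r_corr = 2.259 μm/a
copper: T>10 °C ⇒ hinge -0.080·(14.9−10) = -0.3920
  Pd branch = 0.0053·Pd^0.26·e^(0.059·RH+f) = 0.9785 μm/a
  Cl⁻ term: 0.01025·27.8^0.27·exp(0.036·82+0.049·14.9) = 0.9994
  r_corr = 0.9785 + 0.9994 = 1.978 μm/a
Ordering by μm/a: zinc (2.26) > copper (1.98)

zinc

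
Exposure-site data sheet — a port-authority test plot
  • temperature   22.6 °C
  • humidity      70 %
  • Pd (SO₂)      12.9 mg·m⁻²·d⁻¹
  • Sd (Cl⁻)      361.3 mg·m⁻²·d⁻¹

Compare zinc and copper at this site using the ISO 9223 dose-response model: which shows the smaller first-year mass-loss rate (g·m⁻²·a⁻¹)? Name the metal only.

zinc: T>10 °C ⇒ hinge -0.071·(22.6−10) = -0.8946
  Pd branch = 0.0129·Pd^0.44·e^(0.046·RH+f) = 0.4066 μm/a
  Sd branch = 0.0175·Sd^0.57·e^(0.008·RH+0.085·T) = 6.005 μm/a
  r_corr = 0.4066 + 6.005 = 6.412 μm/a
  mass loss = 6.412 μm/a × 7.14 g/cm³ = 45.78 g·m⁻²·a⁻¹
copper: temperature factor f = -0.080·(12.6) = -1.0080
  SO₂ term: 0.0053·12.9^0.26·exp(0.059·70-1.0080) = 0.2338
  Sd branch = 0.01025·Sd^0.27·e^(0.036·RH+0.049·T) = 1.891 μm/a
  sum: 0.2338 + 1.891 → r_corr = 2.125 μm/a
  mass loss = 2.125 μm/a × 8.96 g/cm³ = 19.04 g·m⁻²·a⁻¹
Ordering by g·m⁻²·a⁻¹: zinc (45.8) > copper (19)

copper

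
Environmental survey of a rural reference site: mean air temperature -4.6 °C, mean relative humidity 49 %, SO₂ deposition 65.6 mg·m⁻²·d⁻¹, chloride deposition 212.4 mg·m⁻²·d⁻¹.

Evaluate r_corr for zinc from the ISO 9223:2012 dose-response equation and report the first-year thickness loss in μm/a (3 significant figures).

r_corr = 0.816 μm/a

zinc: temperature factor f = +0.038·(-14.6) = -0.5548
  Pd branch = 0.0129·Pd^0.44·e^(0.046·RH+f) = 0.4446 μm/a
  Cl⁻ term: 0.0175·212.4^0.57·exp(0.008·49+0.085·-4.6) = 0.3715
  sum: 0.4446 + 0.3715 → r_corr = 0.8161 μm/a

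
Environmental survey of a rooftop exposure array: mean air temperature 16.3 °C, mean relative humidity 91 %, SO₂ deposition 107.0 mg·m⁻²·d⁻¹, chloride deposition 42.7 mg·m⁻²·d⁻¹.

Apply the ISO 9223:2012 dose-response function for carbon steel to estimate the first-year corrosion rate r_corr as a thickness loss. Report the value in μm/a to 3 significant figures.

carbon steel: temperature factor f = -0.054·(6.3) = -0.3402
  Pd branch = 1.77·Pd^0.52·e^(0.02·RH+f) = 88.29 μm/a
  Sd branch = 0.102·Sd^0.62·e^(0.033·RH+0.04·T) = 40.44 μm/a
  r_corr = 88.29 + 40.44 = 128.7 μm/a

r_corr = 129 μm/a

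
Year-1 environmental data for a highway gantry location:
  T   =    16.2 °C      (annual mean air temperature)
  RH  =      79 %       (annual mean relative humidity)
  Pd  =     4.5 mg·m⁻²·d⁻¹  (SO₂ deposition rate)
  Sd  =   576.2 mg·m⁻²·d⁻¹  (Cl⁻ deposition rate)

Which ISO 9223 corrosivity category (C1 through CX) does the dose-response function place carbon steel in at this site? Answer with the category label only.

carbon steel: f(T) = -0.054·(T−10) [T>10 °C] = -0.3348
  Pd branch = 1.77·Pd^0.52·e^(0.02·RH+f) = 13.44 μm/a
  Sd branch = 0.102·Sd^0.62·e^(0.033·RH+0.04·T) = 136.1 μm/a
  sum: 13.44 + 136.1 → r_corr = 149.5 μm/a
ISO 9223 Table 2 (carbon steel): 80 < 150 ≤ 200 μm/a ⇒ C5

C5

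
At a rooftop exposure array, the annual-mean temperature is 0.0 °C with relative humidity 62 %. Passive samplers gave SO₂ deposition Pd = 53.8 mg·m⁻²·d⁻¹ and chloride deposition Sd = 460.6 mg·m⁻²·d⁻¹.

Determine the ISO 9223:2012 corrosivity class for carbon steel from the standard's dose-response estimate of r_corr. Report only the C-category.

carbon steel: f(T) = +0.150·(T−10) [T≤10 °C] = -1.5000
  Pd branch = 1.77·Pd^0.52·e^(0.02·RH+f) = 10.84 μm/a
  Sd branch = 0.102·Sd^0.62·e^(0.033·RH+0.04·T) = 35.35 μm/a
  r_corr = 10.84 + 35.35 = 46.19 μm/a
46.2 μm/a falls in (25, 50] for carbon steel → category C3

C3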